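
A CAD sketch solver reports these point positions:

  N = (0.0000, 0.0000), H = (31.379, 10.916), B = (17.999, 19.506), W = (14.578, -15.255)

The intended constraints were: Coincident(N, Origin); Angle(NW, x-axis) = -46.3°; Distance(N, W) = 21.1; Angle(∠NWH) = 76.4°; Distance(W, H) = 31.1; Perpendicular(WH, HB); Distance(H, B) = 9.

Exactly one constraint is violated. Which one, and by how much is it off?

Distance(H, B) = 9 — off by 6.90.

N = (0.00, 0.00) ✓; NW at -46.30° ✓; |NW| = 21.10 ✓; ∠NWH = 76.40° ✓; |WH| = 31.10 ✓; ∠(WH, HB) = 90.00° ✓; |HB| = 15.90 ✗.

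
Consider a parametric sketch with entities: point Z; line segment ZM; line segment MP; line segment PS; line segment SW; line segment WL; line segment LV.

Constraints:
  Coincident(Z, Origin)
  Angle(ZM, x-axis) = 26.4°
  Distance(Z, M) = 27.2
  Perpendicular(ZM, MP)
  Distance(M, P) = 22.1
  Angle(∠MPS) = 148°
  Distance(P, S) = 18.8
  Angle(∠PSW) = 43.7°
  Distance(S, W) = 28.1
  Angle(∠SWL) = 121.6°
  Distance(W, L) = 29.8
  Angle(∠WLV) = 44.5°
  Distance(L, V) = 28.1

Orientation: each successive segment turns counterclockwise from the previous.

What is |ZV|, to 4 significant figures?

36.93

Z is at the origin; ZM runs at 26.4° with length 27.2, so M = (24.36, 12.09). ZM ⟂ MP, so MP runs at 116.4°; with |MP| = 22.1, P = (14.54, 31.89). ∠MPS = 148.0° gives PS at 148.4° from the x-axis; with |PS| = 18.8, S = (-1.476, 41.74). ∠PSW = 43.7° gives SW at -75.30° from the x-axis; with |SW| = 28.1, W = (5.655, 14.56). ∠SWL = 121.6° gives WL at -16.90° from the x-axis; with |WL| = 29.8, L = (34.17, 5.897). ∠WLV = 44.5° gives LV at 118.6° from the x-axis; with |LV| = 28.1, V = (20.72, 30.57). Then |ZV| = |V − Z| = 36.93.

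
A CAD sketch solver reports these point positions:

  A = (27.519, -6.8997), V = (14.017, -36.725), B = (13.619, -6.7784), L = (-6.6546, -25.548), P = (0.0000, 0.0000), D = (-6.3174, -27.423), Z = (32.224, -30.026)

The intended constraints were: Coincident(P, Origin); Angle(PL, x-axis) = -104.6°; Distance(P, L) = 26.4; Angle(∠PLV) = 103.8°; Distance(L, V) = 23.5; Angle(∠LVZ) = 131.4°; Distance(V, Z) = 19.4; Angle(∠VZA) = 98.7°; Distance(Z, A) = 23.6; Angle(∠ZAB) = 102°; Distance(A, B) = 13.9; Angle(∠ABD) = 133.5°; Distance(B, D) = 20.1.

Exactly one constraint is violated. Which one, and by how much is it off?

Distance(B, D) = 20.1 — off by 8.60.

P = (0.00, 0.00) ✓; PL at -104.6° ✓; |PL| = 26.40 ✓; ∠PLV = 103.8° ✓; |LV| = 23.50 ✓; ∠LVZ = 131.4° ✓; |VZ| = 19.40 ✓; ∠VZA = 98.70° ✓; |ZA| = 23.60 ✓; ∠ZAB = 102.0° ✓; |AB| = 13.90 ✓; ∠ABD = 133.5° ✓; |BD| = 28.70 ✗.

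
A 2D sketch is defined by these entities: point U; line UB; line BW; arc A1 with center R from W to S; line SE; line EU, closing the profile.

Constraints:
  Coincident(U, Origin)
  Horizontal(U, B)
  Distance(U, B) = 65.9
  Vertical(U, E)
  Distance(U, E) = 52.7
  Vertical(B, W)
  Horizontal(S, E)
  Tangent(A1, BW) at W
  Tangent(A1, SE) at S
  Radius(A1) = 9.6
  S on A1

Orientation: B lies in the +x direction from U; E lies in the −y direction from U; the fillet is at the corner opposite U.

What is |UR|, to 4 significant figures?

70.90

U is at the origin; UB is horizontal with |UB| = 65.9 and B on the +x side, so B = (65.90, 0.000). U and E share the same x with |UE| = 52.7 and E on the −y side, so E = (0.000, -52.70). The virtual corner opposite U is at (65.90, -52.70). Tangency of A1 to BW means the radius RW is perpendicular to BW and A1 meets SE tangentially, so RS is at right angles to SE, with radius 9.6, so the center R sits 9.6 in from both sides at R = (56.30, -43.10). Then |UR| = |R − U| = 70.90.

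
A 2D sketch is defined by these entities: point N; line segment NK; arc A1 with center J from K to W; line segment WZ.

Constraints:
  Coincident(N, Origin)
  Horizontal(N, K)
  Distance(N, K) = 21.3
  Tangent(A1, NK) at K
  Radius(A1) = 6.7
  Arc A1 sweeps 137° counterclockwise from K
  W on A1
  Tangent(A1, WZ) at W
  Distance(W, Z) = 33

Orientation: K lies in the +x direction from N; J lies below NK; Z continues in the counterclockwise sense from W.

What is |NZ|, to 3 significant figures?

53.2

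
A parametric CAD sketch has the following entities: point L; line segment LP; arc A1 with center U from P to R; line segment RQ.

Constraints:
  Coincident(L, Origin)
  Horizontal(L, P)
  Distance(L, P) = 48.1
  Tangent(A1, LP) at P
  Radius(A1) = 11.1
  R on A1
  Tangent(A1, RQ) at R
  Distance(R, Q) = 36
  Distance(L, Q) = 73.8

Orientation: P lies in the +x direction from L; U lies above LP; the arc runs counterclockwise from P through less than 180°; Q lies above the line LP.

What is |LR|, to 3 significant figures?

60.4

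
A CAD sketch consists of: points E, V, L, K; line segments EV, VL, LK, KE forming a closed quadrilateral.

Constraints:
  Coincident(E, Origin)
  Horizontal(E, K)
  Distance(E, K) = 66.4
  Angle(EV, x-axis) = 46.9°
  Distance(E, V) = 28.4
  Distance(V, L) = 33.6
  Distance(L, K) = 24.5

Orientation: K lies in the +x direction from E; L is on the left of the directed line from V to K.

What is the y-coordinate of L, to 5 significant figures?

20.513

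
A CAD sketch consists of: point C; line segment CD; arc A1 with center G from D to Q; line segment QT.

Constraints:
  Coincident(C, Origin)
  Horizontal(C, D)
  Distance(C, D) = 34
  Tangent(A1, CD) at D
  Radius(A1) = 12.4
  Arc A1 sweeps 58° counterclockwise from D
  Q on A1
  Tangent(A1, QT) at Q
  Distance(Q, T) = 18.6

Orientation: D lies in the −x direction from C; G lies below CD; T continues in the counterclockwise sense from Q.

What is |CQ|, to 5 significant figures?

44.896

C is at the origin; CD is horizontal with |CD| = 34.0 and D on the −x side, so D = (-34.000, 0.0000). The tangent condition forces GD to be normal to CD, so G = D + (0, -12.4) = (-34.000, -12.400). On A1, D sits at bearing 90° from G; a 58° counterclockwise sweep puts Q at bearing 148°, so Q = G + 12.4·(cos 148°, sin 148°) = (-44.516, -5.8290). Then |CQ| = |Q − C| = 44.896.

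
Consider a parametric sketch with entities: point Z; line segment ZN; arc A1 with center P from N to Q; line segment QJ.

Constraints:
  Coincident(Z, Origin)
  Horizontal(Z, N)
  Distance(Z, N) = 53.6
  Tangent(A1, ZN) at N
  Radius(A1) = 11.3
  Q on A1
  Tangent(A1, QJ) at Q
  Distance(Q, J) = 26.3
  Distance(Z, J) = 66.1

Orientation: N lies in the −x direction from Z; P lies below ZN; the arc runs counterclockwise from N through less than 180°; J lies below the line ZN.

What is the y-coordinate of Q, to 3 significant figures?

-16.1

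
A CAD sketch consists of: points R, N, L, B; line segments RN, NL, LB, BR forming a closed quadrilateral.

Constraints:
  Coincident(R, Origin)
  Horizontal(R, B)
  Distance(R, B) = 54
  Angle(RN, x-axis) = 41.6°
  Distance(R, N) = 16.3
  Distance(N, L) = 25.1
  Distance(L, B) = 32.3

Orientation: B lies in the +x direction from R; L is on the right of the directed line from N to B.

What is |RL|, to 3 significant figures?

26.4

R is at the origin; R and B share the same y with |RB| = 54.0 and B in +x, so B = (54.0, 0). RN runs at 41.6° with |RN| = 16.3, so N = (12.2, 10.8). L is determined by |NL| = 25.1 and |LB| = 32.3 together: it lies at the intersection of circle(N, 25.1) and circle(B, 32.3). With |NB| = 43.2, the foot of the radical line on NB is 16.8 from N and the perpendicular offset is √(25.1² − 16.8²) = 18.6. Taking the right-of-NB solution: L = (23.8, -11.4).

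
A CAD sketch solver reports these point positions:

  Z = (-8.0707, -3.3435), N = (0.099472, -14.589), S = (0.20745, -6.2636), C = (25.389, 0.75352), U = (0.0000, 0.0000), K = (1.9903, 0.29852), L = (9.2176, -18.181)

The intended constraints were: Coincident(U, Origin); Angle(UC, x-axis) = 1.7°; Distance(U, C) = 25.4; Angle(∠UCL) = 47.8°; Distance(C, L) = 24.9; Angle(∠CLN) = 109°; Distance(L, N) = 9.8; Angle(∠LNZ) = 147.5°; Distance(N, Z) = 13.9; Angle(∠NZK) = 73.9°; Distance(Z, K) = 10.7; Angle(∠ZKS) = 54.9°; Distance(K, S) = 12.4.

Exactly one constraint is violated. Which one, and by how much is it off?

Distance(K, S) = 12.4 — off by 5.60.

U = (0.00, 0.00) ✓; UC at 1.700° ✓; |UC| = 25.40 ✓; ∠UCL = 47.80° ✓; |CL| = 24.90 ✓; ∠CLN = 109.0° ✓; |LN| = 9.800 ✓; ∠LNZ = 147.5° ✓; |NZ| = 13.90 ✓; ∠NZK = 73.90° ✓; |ZK| = 10.70 ✓; ∠ZKS = 54.90° ✓; |KS| = 6.800 ✗.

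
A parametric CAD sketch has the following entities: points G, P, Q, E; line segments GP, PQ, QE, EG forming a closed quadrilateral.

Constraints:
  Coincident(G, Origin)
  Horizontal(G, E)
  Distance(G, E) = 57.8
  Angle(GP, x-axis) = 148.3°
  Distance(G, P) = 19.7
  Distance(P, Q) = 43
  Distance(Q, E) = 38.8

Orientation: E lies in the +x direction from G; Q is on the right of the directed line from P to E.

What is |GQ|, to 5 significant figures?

23.322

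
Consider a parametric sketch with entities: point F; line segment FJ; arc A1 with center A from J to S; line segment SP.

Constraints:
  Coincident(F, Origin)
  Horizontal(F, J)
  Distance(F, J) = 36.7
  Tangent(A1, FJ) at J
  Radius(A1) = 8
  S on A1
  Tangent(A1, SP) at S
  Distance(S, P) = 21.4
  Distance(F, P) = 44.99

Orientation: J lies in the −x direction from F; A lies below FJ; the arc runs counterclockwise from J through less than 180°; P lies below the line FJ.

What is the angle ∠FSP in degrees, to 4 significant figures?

75.59°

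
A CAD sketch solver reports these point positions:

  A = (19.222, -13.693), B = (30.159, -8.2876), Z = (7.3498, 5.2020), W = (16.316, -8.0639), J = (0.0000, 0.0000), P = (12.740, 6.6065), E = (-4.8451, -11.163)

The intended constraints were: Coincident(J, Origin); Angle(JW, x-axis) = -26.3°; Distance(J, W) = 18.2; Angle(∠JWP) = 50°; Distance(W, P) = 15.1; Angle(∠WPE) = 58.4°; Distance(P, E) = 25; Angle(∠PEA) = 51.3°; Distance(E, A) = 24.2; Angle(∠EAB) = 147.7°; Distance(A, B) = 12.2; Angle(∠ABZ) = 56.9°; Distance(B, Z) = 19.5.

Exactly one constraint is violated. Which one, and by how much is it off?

Distance(B, Z) = 19.5 — off by 7.00.

J = (0.00, 0.00) ✓; JW at -26.30° ✓; |JW| = 18.20 ✓; ∠JWP = 50.00° ✓; |WP| = 15.10 ✓; ∠WPE = 58.40° ✓; |PE| = 25.00 ✓; ∠PEA = 51.30° ✓; |EA| = 24.20 ✓; ∠EAB = 147.7° ✓; |AB| = 12.20 ✓; ∠ABZ = 56.90° ✓; |BZ| = 26.50 ✗.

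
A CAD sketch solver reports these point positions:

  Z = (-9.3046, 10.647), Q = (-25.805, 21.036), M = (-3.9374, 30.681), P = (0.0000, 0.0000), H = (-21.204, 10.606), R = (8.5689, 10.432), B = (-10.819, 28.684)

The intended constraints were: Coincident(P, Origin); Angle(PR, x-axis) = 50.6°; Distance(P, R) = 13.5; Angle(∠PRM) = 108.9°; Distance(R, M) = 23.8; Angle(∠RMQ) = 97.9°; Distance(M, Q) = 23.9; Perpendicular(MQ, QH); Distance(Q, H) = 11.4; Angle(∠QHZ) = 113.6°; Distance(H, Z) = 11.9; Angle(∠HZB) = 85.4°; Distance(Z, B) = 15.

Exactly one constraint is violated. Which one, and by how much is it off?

Distance(Z, B) = 15 — off by 3.10.

P = (0.00, 0.00) ✓; PR at 50.60° ✓; |PR| = 13.50 ✓; ∠PRM = 108.9° ✓; |RM| = 23.80 ✓; ∠RMQ = 97.90° ✓; |MQ| = 23.90 ✓; ∠(MQ, QH) = 90.00° ✓; |QH| = 11.40 ✓; ∠QHZ = 113.6° ✓; |HZ| = 11.90 ✓; ∠HZB = 85.40° ✓; |ZB| = 18.10 ✗.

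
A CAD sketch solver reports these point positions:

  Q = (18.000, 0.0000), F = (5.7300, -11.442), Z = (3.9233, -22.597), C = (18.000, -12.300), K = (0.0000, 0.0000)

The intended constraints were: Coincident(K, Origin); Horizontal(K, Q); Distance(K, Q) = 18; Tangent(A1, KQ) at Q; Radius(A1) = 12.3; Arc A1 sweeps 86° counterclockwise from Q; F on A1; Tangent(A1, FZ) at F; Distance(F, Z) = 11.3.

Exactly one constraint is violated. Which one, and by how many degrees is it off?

Tangent(A1, FZ) at F — off by 5.20°.

K = (0.00, 0.00) ✓; K.y = 0.00, Q.y = 0.00 ✓; |KQ| = 18.00 ✓; ∠(CQ, QK) = 90.00° ✓; |CQ| = 12.30 ✓; bearing(C→F) − bearing(C→Q) = 86.00° ✓; |CF| = 12.30 ✓; ∠(CF, FZ) = 95.20° ✗; |FZ| = 11.30 ✓.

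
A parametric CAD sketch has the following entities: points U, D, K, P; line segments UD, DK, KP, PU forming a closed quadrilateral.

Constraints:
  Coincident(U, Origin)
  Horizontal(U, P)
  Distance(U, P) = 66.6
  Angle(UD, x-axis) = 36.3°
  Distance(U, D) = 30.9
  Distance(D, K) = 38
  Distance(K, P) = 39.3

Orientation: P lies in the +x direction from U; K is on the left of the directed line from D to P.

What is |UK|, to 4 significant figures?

68.84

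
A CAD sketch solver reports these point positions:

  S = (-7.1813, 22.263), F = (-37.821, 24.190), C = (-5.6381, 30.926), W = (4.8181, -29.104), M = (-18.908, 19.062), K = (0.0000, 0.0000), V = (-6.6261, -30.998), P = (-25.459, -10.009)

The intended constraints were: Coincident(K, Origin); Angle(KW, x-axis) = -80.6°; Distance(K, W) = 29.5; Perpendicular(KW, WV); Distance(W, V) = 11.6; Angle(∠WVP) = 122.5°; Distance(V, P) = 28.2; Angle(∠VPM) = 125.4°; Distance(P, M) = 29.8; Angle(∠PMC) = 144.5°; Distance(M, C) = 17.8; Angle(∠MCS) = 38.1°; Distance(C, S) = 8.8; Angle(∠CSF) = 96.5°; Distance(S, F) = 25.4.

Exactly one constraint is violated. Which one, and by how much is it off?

Distance(S, F) = 25.4 — off by 5.30.

K = (0.00, 0.00) ✓; KW at -80.60° ✓; |KW| = 29.50 ✓; ∠(KW, WV) = 90.00° ✓; |WV| = 11.60 ✓; ∠WVP = 122.5° ✓; |VP| = 28.20 ✓; ∠VPM = 125.4° ✓; |PM| = 29.80 ✓; ∠PMC = 144.5° ✓; |MC| = 17.80 ✓; ∠MCS = 38.10° ✓; |CS| = 8.799 ✓; ∠CSF = 96.50° ✓; |SF| = 30.70 ✗.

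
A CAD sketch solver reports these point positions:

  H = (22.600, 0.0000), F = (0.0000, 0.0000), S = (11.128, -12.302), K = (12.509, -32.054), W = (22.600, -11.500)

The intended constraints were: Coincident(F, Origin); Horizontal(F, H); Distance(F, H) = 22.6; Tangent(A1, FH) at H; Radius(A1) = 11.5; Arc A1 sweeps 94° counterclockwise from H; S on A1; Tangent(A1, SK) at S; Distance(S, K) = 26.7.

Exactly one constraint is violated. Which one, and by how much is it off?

Distance(S, K) = 26.7 — off by 6.90.

F = (0.00, 0.00) ✓; F.y = 0.00, H.y = 0.00 ✓; |FH| = 22.60 ✓; ∠(WH, HF) = 90.00° ✓; |WH| = 11.50 ✓; bearing(W→S) − bearing(W→H) = 94.00° ✓; |WS| = 11.50 ✓; ∠(WS, SK) = 90.00° ✓; |SK| = 19.80 ✗.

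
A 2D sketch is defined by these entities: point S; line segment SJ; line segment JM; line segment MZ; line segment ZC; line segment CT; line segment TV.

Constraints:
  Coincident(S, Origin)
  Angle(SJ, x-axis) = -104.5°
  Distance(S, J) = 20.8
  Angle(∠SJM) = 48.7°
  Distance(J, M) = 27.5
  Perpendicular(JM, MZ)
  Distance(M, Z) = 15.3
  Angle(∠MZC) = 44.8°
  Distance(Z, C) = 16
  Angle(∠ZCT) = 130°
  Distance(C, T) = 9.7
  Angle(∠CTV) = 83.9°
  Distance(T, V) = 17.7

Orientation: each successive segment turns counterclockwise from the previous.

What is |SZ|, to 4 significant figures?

13.78

∠SJM = 48.7° gives JM at 26.80° from the x-axis; with |JM| = 27.5, M = (19.34, -7.738). The perpendicularity gives MZ at right angles to JM, so MZ runs at 116.8°; with |MZ| = 15.3, Z = (12.44, 5.918). Then |SZ| = |Z − S| = 13.78.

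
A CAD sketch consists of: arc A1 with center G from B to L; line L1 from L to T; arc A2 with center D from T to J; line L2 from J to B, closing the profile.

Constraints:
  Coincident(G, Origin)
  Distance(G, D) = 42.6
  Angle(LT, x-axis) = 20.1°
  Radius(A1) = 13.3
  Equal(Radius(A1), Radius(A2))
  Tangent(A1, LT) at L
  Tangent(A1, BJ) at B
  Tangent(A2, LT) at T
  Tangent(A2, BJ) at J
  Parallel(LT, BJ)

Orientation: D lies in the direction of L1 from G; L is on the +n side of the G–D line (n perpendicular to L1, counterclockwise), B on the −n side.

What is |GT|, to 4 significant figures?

44.63

The slot axis is L1's direction at 20.1°, so u = (cos 20.1°, sin 20.1°) = (0.9391, 0.3437) and n = (−sin 20.1°, cos 20.1°) = (-0.3437, 0.9391). G is at the origin and D lies 42.6 along u from G, so D = 42.6·u = (40.01, 14.64). Tangency of A1 to both parallel lines with radius 13.3 puts L and B at G ± 13.3·n: L = (-4.571, 12.49), B = (4.571, -12.49). Equal radii place T and J the same way about D: T = D + 13.3·n = (35.43, 27.13), J = D − 13.3·n = (44.58, 2.150). Then |GT| = |T − G| = 44.63.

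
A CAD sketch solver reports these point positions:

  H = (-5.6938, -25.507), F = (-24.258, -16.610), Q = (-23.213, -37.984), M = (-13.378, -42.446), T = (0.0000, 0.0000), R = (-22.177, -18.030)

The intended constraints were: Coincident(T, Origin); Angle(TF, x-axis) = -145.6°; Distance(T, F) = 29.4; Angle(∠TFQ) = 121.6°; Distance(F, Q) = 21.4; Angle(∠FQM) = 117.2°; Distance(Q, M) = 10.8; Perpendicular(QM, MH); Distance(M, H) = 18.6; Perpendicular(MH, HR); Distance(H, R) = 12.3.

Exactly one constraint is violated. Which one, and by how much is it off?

Distance(H, R) = 12.3 — off by 5.80.

T = (0.00, 0.00) ✓; TF at -145.6° ✓; |TF| = 29.40 ✓; ∠TFQ = 121.6° ✓; |FQ| = 21.40 ✓; ∠FQM = 117.2° ✓; |QM| = 10.80 ✓; ∠(QM, MH) = 90.00° ✓; |MH| = 18.60 ✓; ∠(MH, HR) = 90.00° ✓; |HR| = 18.10 ✗.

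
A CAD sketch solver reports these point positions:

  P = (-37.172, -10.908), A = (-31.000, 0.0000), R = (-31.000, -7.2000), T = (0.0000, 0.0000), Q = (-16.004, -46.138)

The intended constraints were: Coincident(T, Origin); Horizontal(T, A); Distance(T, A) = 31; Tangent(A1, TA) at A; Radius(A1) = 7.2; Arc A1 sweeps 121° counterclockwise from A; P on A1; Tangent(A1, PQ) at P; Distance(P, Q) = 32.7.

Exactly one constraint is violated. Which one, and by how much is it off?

Distance(P, Q) = 32.7 — off by 8.40.

T = (0.00, 0.00) ✓; T.y = 0.00, A.y = 0.00 ✓; |TA| = 31.00 ✓; ∠(RA, AT) = 90.00° ✓; |RA| = 7.200 ✓; bearing(R→P) − bearing(R→A) = 121.0° ✓; |RP| = 7.200 ✓; ∠(RP, PQ) = 90.00° ✓; |PQ| = 41.10 ✗.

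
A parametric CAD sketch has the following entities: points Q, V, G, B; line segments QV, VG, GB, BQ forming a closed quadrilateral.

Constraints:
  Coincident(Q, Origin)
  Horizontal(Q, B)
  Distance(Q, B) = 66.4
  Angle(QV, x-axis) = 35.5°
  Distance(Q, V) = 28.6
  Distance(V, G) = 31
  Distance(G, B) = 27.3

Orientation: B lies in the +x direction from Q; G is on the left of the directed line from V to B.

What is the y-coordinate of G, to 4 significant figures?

24.00

Checks: |VG| = 31.00 ✓; |GB| = 27.30 ✓.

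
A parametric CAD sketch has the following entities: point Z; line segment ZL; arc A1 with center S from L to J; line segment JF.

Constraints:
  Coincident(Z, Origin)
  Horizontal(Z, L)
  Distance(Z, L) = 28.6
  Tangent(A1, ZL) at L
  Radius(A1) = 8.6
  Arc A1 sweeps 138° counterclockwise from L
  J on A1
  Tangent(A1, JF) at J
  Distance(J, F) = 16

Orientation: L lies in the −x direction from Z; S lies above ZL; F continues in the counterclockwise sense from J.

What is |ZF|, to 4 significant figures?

43.21

Z is at the origin; Z and L share the same y with |ZL| = 28.6 and L on the −x side, so L = (-28.60, 0.000). Tangency of A1 to ZL means the radius SL is perpendicular to ZL, so S = L + (0, 8.6) = (-28.60, 8.600). On A1, L sits at bearing -90° from S; a 138° counterclockwise sweep puts J at bearing 48°, so J = S + 8.6·(cos 48°, sin 48°) = (-22.85, 14.99). A1 meets JF tangentially, so SJ is at right angles to JF, so JF runs along (−sin 48°, cos 48°); with |JF| = 16.0, F = (-34.74, 25.70). Then |ZF| = |F − Z| = 43.21.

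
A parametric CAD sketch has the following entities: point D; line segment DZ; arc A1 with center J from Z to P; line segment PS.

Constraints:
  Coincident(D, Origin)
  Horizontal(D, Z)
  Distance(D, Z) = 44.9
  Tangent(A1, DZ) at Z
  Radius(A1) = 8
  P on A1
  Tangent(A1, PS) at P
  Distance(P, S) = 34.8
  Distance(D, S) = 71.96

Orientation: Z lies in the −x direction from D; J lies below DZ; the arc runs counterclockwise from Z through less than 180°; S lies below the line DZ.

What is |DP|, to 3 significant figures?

53.1

D is at the origin; DZ is horizontal with |DZ| = 44.9 and Z on the −x side, so Z = (-44.9, 0.00). The tangent condition forces JZ to be normal to DZ, so J = Z + (0, -8) = (-44.9, -8.00). Since JP ⟂ PS (tangency), |JS| = √(8.0² + 34.8²) = 35.7 regardless of where P sits on A1. So S lies on both circle(D, 71.96) and circle(J, 35.7); the below-DZ intersection is S = (-59.4, -40.6). P is the foot of the tangent from S: P = (-52.8, -6.47).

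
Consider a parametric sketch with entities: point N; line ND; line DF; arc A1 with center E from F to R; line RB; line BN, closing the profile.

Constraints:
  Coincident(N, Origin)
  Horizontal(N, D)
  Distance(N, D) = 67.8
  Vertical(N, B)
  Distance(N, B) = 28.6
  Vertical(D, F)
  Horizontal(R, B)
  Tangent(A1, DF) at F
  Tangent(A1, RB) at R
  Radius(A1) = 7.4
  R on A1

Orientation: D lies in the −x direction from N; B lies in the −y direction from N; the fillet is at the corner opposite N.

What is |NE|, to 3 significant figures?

64.0

N and B share the same x with |NB| = 28.6 and B on the −y side, so B = (0.00, -28.6). The virtual corner opposite N is at (-67.8, -28.6). Since A1 is tangent to DF there, EF ⟂ DF and the tangent condition forces ER to be normal to RB, with radius 7.4, so the center E sits 7.4 in from both sides at E = (-60.4, -21.2). Then |NE| = |E − N| = 64.0.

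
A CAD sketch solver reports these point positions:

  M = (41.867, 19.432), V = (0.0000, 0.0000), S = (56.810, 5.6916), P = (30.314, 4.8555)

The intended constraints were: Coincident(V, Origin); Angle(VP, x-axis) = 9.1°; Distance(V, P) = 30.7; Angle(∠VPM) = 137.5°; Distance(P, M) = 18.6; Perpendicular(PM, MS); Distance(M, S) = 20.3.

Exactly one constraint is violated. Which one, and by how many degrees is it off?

Perpendicular(PM, MS) — off by 4.20°.

V = (0.00, 0.00) ✓; VP at 9.100° ✓; |VP| = 30.70 ✓; ∠VPM = 137.5° ✓; |PM| = 18.60 ✓; ∠(PM, MS) = 94.20° ✗; |MS| = 20.30 ✓.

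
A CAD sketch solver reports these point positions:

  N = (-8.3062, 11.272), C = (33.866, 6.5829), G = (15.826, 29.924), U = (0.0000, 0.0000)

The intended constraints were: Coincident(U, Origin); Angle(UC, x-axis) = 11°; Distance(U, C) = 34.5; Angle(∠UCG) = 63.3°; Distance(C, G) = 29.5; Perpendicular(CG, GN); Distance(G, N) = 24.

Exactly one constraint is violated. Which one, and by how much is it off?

Distance(G, N) = 24 — off by 6.50.

U = (0.00, 0.00) ✓; UC at 11.00° ✓; |UC| = 34.50 ✓; ∠UCG = 63.30° ✓; |CG| = 29.50 ✓; ∠(CG, GN) = 90.00° ✓; |GN| = 30.50 ✗.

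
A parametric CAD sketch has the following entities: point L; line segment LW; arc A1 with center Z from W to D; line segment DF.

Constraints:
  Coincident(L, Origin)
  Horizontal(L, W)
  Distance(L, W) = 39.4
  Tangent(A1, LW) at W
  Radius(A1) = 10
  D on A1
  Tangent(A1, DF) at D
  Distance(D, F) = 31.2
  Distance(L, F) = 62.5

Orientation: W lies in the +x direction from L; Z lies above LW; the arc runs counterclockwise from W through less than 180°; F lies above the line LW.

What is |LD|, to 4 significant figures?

50.56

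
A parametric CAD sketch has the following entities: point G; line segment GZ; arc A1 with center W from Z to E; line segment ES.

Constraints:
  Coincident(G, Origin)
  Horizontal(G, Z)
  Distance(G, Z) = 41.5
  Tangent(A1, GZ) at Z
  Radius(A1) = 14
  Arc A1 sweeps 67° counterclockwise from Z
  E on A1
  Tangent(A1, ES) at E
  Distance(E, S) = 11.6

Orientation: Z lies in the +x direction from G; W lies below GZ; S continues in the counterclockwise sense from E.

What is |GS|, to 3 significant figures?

30.8

G is at the origin; GZ is horizontal with |GZ| = 41.5 and Z on the +x side, so Z = (41.5, 0.00). The tangent condition forces WZ to be normal to GZ, so W = Z + (0, -14) = (41.5, -14.0). On A1, Z sits at bearing 90° from W; a 67° counterclockwise sweep puts E at bearing 157°, so E = W + 14.0·(cos 157°, sin 157°) = (28.6, -8.53). The tangent condition forces WE to be normal to ES, so ES runs along (−sin 157°, cos 157°); with |ES| = 11.6, S = (24.1, -19.2). Then |GS| = |S − G| = 30.8.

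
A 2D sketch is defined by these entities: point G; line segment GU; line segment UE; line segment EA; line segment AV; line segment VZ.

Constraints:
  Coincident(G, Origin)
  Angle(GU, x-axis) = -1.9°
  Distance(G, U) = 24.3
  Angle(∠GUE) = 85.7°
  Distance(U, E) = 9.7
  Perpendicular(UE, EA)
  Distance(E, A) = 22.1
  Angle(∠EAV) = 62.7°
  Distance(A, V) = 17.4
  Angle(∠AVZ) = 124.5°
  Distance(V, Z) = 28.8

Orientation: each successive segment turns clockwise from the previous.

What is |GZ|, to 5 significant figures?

40.272

∠EAV = 62.7° gives AV at 56.500° from the x-axis; with |AV| = 17.4, V = (10.872, 6.4475). ∠AVZ = 124.5° gives VZ at 1.0000° from the x-axis; with |VZ| = 28.8, Z = (39.668, 6.9501). Then |GZ| = |Z − G| = 40.272.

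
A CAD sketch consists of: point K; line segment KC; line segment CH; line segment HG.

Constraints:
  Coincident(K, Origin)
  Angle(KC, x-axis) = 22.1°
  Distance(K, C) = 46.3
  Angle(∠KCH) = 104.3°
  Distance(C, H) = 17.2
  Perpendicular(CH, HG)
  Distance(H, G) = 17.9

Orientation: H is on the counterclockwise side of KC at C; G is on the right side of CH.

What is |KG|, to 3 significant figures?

69.0

∠KCH = 104.3°, so CH runs at 22.1° + (180° − 104.3°) = 97.8° from the x-axis; with |CH| = 17.2, H = C + 17.2·(cos 97.8°, sin 97.8°) = (40.6, 34.5). CH is perpendicular to HG; with |HG| = 17.9 on the right of CH, G = H + 17.9·(0.991, 0.136) = (58.3, 36.9). Then |KG| = |G − K| = 69.0.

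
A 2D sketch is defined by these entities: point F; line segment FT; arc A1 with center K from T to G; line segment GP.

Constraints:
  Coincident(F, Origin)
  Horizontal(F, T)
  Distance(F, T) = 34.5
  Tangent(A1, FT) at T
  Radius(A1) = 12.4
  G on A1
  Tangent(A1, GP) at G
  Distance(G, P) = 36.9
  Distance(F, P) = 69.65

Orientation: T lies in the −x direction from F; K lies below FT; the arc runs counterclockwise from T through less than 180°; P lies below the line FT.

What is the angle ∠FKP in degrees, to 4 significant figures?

134.3°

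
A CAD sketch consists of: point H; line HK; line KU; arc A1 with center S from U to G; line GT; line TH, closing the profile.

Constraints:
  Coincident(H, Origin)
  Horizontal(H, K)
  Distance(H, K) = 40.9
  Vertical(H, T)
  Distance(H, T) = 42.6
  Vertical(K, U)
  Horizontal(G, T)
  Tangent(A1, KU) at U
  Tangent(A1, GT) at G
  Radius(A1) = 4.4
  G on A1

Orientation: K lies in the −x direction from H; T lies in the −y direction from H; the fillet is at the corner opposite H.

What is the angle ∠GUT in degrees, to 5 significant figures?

38.860°

The virtual corner opposite H is at (-40.900, -42.600). A1 meets KU tangentially, so SU is at right angles to KU and A1 meets GT tangentially, so SG is at right angles to GT, with radius 4.4, so the center S sits 4.4 in from both sides at S = (-36.500, -38.200). That places the tangent points at U = (-40.900, -38.200) on KU and G = (-36.500, -42.600) on GT. Then cos ∠GUT = UG·UT / (|UG||UT|), giving 38.860°.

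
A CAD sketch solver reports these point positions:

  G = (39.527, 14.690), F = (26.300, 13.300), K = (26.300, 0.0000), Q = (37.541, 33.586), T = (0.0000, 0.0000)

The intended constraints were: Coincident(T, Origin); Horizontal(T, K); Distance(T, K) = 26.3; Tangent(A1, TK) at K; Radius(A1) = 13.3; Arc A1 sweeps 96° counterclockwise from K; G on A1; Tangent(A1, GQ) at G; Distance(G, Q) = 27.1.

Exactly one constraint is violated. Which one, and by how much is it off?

Distance(G, Q) = 27.1 — off by 8.10.

T = (0.00, 0.00) ✓; T.y = 0.00, K.y = 0.00 ✓; |TK| = 26.30 ✓; ∠(FK, KT) = 90.00° ✓; |FK| = 13.30 ✓; bearing(F→G) − bearing(F→K) = 96.00° ✓; |FG| = 13.30 ✓; ∠(FG, GQ) = 90.00° ✓; |GQ| = 19.00 ✗.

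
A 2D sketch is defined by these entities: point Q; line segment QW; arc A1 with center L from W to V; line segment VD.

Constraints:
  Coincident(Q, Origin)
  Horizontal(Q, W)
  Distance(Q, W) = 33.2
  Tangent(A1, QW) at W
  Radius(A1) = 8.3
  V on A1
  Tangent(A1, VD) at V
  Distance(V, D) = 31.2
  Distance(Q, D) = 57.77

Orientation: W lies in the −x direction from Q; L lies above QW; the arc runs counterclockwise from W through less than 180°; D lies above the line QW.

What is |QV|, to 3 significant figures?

29.0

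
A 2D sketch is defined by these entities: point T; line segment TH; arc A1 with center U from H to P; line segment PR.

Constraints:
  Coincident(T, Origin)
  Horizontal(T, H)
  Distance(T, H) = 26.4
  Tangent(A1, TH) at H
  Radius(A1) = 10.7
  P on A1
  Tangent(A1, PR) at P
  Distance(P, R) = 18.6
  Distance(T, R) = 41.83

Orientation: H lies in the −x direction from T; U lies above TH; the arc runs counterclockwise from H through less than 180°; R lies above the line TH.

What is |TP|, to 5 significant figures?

23.630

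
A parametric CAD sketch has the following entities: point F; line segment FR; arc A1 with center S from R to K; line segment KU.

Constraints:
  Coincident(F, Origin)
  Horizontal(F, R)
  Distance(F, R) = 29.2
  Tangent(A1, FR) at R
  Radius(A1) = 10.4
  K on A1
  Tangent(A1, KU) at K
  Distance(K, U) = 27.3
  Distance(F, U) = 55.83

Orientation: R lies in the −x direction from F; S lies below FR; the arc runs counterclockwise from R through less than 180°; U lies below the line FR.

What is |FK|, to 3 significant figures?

40.7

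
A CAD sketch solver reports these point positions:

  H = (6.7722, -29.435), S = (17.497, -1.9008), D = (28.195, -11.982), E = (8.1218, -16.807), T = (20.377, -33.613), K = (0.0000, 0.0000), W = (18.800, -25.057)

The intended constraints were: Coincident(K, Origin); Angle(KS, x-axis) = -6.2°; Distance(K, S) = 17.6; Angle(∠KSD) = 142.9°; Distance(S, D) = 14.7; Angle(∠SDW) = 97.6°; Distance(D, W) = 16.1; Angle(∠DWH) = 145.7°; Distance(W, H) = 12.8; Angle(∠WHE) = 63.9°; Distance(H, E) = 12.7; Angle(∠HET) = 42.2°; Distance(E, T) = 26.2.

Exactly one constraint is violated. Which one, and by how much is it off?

Distance(E, T) = 26.2 — off by 5.40.

K = (0.00, 0.00) ✓; KS at -6.200° ✓; |KS| = 17.60 ✓; ∠KSD = 142.9° ✓; |SD| = 14.70 ✓; ∠SDW = 97.60° ✓; |DW| = 16.10 ✓; ∠DWH = 145.7° ✓; |WH| = 12.80 ✓; ∠WHE = 63.90° ✓; |HE| = 12.70 ✓; ∠HET = 42.20° ✓; |ET| = 20.80 ✗.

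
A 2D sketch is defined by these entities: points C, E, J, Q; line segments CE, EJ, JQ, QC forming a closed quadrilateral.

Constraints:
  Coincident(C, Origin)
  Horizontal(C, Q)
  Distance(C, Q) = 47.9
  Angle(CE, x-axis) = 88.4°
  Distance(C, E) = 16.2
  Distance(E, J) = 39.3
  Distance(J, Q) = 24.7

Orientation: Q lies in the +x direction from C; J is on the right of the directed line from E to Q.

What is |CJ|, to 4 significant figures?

29.80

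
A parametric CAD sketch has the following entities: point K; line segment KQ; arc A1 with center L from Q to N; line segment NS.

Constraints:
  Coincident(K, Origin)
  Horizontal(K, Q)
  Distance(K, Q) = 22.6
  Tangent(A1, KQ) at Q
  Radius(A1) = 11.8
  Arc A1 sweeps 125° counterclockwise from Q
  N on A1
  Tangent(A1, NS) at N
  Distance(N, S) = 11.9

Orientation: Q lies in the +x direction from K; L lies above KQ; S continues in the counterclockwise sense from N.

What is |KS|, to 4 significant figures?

38.07

K is at the origin; KQ is horizontal with |KQ| = 22.6 and Q on the +x side, so Q = (22.60, 0.000). A1 meets KQ tangentially, so LQ is at right angles to KQ, so L = Q + (0, 11.8) = (22.60, 11.80). On A1, Q sits at bearing -90° from L; a 125° counterclockwise sweep puts N at bearing 35°, so N = L + 11.8·(cos 35°, sin 35°) = (32.27, 18.57). Tangency of A1 to NS means the radius LN is perpendicular to NS, so NS runs along (−sin 35°, cos 35°); with |NS| = 11.9, S = (25.44, 28.32). Then |KS| = |S − K| = 38.07.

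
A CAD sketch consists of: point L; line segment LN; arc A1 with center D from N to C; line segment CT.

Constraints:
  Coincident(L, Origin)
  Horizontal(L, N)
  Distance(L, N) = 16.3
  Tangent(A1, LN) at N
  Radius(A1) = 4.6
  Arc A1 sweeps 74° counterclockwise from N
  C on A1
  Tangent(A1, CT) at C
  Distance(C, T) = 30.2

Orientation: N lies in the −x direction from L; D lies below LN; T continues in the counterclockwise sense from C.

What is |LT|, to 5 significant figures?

43.485

L is at the origin; L and N share the same y with |LN| = 16.3 and N on the −x side, so N = (-16.300, 0.0000). A1 meets LN tangentially, so DN is at right angles to LN, so D = N + (0, -4.6) = (-16.300, -4.6000). On A1, N sits at bearing 90° from D; a 74° counterclockwise sweep puts C at bearing 164°, so C = D + 4.6·(cos 164°, sin 164°) = (-20.722, -3.3321). Tangency of A1 to CT means the radius DC is perpendicular to CT, so CT runs along (−sin 164°, cos 164°); with |CT| = 30.2, T = (-29.046, -32.362). Then |LT| = |T − L| = 43.485.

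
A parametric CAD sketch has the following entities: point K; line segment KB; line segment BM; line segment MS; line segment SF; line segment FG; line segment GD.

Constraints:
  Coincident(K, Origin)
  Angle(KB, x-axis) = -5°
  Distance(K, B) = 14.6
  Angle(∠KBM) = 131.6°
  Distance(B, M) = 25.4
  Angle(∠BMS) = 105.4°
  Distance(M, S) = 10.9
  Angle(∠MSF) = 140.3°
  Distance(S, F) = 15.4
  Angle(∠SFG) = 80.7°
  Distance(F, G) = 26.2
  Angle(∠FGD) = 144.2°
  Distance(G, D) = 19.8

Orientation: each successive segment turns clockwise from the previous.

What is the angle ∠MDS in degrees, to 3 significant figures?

13.7°

K is at the origin; KB runs at -5.0° with length 14.6, so B = (14.5, -1.27). ∠KBM = 131.6° gives BM at -53.4° from the x-axis; with |BM| = 25.4, M = (29.7, -21.7). ∠BMS = 105.4° gives MS at -128° from the x-axis; with |MS| = 10.9, S = (23.0, -30.3). ∠MSF = 140.3° gives SF at -168° from the x-axis; with |SF| = 15.4, F = (7.93, -33.5). ∠SFG = 80.7° gives FG at 93.0° from the x-axis; with |FG| = 26.2, G = (6.56, -7.37). ∠FGD = 144.2° gives GD at 57.2° from the x-axis; with |GD| = 19.8, D = (17.3, 9.27). Then cos ∠MDS = DM·DS / (|DM||DS|), giving 13.7°.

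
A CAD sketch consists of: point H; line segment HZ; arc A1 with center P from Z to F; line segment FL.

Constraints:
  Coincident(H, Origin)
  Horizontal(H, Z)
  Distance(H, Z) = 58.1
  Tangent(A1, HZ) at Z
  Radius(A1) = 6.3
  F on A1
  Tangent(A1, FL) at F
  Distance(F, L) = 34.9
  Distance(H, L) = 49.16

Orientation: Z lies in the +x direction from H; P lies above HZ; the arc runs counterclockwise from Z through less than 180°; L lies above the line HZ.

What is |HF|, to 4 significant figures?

63.18

H is at the origin; HZ is horizontal with |HZ| = 58.1 and Z on the +x side, so Z = (58.10, 0.000). Tangency of A1 to HZ means the radius PZ is perpendicular to HZ, so P = Z + (0, 6.3) = (58.10, 6.300). Since PF ⟂ FL (tangency), |PL| = √(6.3² + 34.9²) = 35.46 regardless of where F sits on A1. So L lies on both circle(H, 49.16) and circle(P, 35.46); the above-HZ intersection is L = (35.70, 33.80). F is the foot of the tangent from L: F = (62.20, 11.08).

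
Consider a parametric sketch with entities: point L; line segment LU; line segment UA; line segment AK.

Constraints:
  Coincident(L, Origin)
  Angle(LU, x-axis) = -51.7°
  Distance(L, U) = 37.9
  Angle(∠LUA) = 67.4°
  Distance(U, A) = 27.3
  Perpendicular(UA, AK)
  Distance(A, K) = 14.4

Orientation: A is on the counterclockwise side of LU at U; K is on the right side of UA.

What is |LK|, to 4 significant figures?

51.01

L is at the origin; LU runs at -51.7° with length 37.9, so U = 37.9·(cos -51.7°, sin -51.7°) = (23.49, -29.74). ∠LUA = 67.4°, so UA runs at -51.7° + (180° − 67.4°) = 60.90° from the x-axis; with |UA| = 27.3, A = U + 27.3·(cos 60.90°, sin 60.90°) = (36.77, -5.889). UA ⟂ AK; with |AK| = 14.4 on the right of UA, K = A + 14.4·(0.8738, -0.4863) = (49.35, -12.89). Then |LK| = |K − L| = 51.01.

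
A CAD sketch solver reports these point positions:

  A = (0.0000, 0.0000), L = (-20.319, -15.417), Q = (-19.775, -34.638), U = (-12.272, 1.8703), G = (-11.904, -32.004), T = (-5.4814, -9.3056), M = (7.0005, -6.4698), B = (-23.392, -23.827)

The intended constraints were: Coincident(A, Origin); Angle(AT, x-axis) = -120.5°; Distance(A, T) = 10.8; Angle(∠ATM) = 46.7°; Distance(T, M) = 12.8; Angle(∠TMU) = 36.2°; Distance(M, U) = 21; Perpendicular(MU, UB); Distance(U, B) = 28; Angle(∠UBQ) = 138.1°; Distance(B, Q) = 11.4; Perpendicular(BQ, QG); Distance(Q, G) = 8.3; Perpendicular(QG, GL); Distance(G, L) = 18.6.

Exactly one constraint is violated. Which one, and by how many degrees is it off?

Perpendicular(QG, GL) — off by 8.40°.

A = (0.00, 0.00) ✓; AT at -120.5° ✓; |AT| = 10.80 ✓; ∠ATM = 46.70° ✓; |TM| = 12.80 ✓; ∠TMU = 36.20° ✓; |MU| = 21.00 ✓; ∠(MU, UB) = 90.00° ✓; |UB| = 28.00 ✓; ∠UBQ = 138.1° ✓; |BQ| = 11.40 ✓; ∠(BQ, QG) = 90.00° ✓; |QG| = 8.300 ✓; ∠(QG, GL) = 98.40° ✗; |GL| = 18.60 ✓.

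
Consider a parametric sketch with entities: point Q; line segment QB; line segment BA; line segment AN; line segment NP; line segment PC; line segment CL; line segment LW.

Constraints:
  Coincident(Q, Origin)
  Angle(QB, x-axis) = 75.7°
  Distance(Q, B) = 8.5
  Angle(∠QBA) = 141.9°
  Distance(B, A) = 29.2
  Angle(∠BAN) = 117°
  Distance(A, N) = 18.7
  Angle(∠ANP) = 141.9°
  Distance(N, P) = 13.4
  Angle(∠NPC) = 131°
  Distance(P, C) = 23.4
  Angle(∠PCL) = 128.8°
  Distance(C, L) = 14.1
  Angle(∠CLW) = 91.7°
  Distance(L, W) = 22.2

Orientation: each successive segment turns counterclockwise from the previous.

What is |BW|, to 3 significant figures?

17.9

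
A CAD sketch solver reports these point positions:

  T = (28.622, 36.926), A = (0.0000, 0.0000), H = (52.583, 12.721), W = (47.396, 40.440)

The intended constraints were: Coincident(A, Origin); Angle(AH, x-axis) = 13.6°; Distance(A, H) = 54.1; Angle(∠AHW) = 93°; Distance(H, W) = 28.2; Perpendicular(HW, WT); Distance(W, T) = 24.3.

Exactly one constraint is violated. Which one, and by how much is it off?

Distance(W, T) = 24.3 — off by 5.20.

A = (0.00, 0.00) ✓; AH at 13.60° ✓; |AH| = 54.10 ✓; ∠AHW = 93.00° ✓; |HW| = 28.20 ✓; ∠(HW, WT) = 90.00° ✓; |WT| = 19.10 ✗.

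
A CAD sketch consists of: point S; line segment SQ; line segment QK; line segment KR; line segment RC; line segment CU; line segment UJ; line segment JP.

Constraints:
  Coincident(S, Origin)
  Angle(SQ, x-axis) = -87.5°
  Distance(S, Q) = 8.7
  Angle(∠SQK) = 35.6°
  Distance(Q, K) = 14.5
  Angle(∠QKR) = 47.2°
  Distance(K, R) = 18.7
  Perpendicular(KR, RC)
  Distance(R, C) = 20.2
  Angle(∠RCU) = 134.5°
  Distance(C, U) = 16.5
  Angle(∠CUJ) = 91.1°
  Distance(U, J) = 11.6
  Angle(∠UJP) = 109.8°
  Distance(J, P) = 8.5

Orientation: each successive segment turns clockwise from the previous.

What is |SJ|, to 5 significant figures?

23.890

∠RCU = 134.5° gives CU at -140.20° from the x-axis; with |CU| = 16.5, U = (-4.2622, -29.507). ∠CUJ = 91.1° gives UJ at 130.90° from the x-axis; with |UJ| = 11.6, J = (-11.857, -20.739). Then |SJ| = |J − S| = 23.890.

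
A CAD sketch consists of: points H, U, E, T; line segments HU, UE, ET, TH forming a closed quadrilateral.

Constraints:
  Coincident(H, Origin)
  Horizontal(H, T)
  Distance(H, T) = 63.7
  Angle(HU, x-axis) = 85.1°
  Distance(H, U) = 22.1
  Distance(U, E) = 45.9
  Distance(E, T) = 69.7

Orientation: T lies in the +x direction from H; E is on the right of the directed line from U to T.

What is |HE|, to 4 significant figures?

23.80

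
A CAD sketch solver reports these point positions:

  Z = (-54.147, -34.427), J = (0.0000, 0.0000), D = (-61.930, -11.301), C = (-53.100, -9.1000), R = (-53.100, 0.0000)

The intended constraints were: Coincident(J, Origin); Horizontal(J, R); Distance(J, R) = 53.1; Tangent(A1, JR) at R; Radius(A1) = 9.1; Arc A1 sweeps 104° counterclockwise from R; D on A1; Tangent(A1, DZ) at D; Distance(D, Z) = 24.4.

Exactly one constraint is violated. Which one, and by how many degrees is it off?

Tangent(A1, DZ) at D — off by 4.60°.

J = (0.00, 0.00) ✓; J.y = 0.00, R.y = 0.00 ✓; |JR| = 53.10 ✓; ∠(CR, RJ) = 90.00° ✓; |CR| = 9.100 ✓; bearing(C→D) − bearing(C→R) = 104.0° ✓; |CD| = 9.100 ✓; ∠(CD, DZ) = 85.40° ✗; |DZ| = 24.40 ✓.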